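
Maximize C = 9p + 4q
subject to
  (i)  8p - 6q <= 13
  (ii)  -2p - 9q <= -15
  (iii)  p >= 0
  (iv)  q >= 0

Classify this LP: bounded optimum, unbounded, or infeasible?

From the feasible point (69/28, 47/42), moving in the direction (0, 1) keeps every constraint satisfied while C increases without bound.

unbounded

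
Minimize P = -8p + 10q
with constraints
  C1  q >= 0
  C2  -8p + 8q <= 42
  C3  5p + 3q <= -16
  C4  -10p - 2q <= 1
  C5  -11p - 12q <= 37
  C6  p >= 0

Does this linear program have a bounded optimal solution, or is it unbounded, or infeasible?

infeasible

The boundaries q = 0 and p = 0 meet at (0, 0), but that point violates 5p + 3q ≤ -16. Every candidate vertex is excluded by some other constraint, so the feasible region is empty.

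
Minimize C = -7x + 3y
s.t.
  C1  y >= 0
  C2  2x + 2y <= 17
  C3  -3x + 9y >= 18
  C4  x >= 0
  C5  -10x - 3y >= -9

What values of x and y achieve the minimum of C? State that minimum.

x = 3/11, y = 23/11, minimum C = 48/11

At the optimal vertex, -3x + 9y = 18 and -10x - 3y = -9.
Solving simultaneously gives x = 3/11, y = 23/11.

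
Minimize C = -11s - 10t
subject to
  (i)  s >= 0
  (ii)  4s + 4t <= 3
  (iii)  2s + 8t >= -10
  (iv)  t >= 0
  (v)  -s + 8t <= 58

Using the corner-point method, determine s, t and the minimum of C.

s = 3/4, t = 0, minimum C = -33/4

Feasible corners and C = -11s - 10t:
  (0, 3/4) → C = -15/2
  (0, 0) → C = 0
  (3/4, 0) → C = -33/4

The binding constraints are 4s + 4t = 3 and t = 0.
Solving simultaneously gives s = 3/4, t = 0.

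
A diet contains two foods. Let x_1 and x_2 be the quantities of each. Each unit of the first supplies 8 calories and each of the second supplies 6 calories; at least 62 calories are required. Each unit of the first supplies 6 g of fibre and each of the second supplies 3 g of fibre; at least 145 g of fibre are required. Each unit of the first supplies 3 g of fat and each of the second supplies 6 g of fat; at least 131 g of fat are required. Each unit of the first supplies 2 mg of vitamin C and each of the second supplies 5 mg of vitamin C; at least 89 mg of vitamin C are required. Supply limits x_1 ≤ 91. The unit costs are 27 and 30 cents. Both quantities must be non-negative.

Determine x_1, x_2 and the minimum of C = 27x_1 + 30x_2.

Extreme points and C = 27x_1 + 30x_2:
  (0, 145/3) → C = 1450
  (89/2, 0) → C = 2403/2
  (91, 0) → C = 2457
  (53/3, 13) → C = 867
  (121/3, 5/3) → C = 1139
The feasible region is unbounded (it extends along (0, 1)), but C strictly increases along every unbounded feasible direction, so there is no improving ray and the minimum is attained at a vertex.

The optimum lies where 6x_1 + 3x_2 = 145 and 3x_1 + 6x_2 = 131.
Solving simultaneously gives x_1 = 53/3, x_2 = 13.

x_1 = 53/3, x_2 = 13, minimum C = 867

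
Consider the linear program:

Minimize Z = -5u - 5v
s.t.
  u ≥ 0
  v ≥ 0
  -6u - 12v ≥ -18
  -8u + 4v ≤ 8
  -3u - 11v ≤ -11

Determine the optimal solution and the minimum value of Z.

Corner points and Z = -5u - 5v:
  (0, 3/2) → Z = -15/2
  (0, 1) → Z = -5
  (11/5, 2/5) → Z = -13

u = 11/5, v = 2/5, minimum Z = -13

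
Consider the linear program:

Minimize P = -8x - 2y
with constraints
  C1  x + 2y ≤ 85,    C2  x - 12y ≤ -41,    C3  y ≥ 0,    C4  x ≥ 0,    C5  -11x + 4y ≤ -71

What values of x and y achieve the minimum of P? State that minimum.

Corner points and P = -8x - 2y:
  (67, 9) → P = -554
  (241/13, 432/13) → P = -2792/13
  (127/16, 261/64) → P = -2293/32

x = 67, y = 9, minimum P = -554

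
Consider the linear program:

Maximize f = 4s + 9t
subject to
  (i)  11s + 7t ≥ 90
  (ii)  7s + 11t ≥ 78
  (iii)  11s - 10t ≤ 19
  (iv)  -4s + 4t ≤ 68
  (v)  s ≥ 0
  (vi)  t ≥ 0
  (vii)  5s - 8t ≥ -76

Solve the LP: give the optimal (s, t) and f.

s = 24, t = 49/2, maximum f = 633/2

Feasible corners and f = 4s + 9t:
  (1033/187, 71/17) → f = 11161/187
  (188/123, 1286/123) → f = 12326/123
  (24, 49/2) → f = 633/2

At the optimal vertex, 11s - 10t = 19 and 5s - 8t = -76.
Solving simultaneously gives s = 24, t = 49/2.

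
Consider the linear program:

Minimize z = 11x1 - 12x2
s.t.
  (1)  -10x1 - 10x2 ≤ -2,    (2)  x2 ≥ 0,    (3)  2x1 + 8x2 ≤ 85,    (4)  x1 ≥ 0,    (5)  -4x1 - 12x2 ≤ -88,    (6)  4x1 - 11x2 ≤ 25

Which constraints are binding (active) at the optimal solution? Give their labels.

(3) and (4)

Extreme points and z = 11x1 - 12x2:
  (0, 85/8) → z = -255/2
  (1135/54, 145/27) → z = 9005/54
  (0, 22/3) → z = -88
  (317/23, 63/23) → z = 2731/23

The minimum is at (0, 85/8). Substituting into each constraint, equality holds for (3) and (4); the remaining constraints have slack.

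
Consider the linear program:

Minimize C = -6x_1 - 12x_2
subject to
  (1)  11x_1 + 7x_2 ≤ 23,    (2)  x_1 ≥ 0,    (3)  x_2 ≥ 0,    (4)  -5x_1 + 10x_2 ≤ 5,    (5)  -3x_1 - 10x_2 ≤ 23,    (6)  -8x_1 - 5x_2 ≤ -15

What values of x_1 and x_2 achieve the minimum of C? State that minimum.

x_1 = 39/29, x_2 = 34/29, minimum C = -642/29

Corner points and C = -6x_1 - 12x_2:
  (23/11, 0) → C = -138/11
  (39/29, 34/29) → C = -642/29
  (15/8, 0) → C = -45/4
  (25/21, 23/21) → C = -142/7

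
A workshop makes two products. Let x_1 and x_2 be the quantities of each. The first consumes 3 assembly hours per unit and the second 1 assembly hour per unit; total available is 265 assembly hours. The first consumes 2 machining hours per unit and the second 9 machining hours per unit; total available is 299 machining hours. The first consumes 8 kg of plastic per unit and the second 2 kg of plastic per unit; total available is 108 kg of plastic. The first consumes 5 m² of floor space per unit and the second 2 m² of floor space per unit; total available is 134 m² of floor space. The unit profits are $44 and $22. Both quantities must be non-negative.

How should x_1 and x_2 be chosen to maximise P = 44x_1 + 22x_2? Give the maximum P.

x_1 = 11/2, x_2 = 32, maximum P = 946

Extreme points and P = 44x_1 + 22x_2:
  (0, 0) → P = 0
  (0, 299/9) → P = 6578/9
  (27/2, 0) → P = 594
  (11/2, 32) → P = 946

At the optimal vertex, 2x_1 + 9x_2 = 299 and 8x_1 + 2x_2 = 108.
Solving simultaneously gives x_1 = 11/2, x_2 = 32.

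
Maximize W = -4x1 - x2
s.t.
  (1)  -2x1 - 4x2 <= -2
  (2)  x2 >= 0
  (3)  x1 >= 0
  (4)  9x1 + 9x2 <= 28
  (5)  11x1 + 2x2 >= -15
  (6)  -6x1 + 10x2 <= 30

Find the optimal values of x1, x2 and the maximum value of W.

Corner points and W = -4x1 - x2:
  (1, 0) → W = -4
  (0, 1/2) → W = -1/2
  (28/9, 0) → W = -112/9
  (0, 3) → W = -3
  (5/72, 73/24) → W = -239/72

x1 = 0, x2 = 1/2, maximum W = -1/2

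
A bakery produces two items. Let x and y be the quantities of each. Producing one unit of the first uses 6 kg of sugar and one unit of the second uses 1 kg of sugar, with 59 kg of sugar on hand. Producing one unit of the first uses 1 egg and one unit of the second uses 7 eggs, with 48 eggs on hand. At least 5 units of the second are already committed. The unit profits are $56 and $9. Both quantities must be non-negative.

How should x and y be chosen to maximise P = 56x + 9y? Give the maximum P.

Extreme points and P = 56x + 9y:
  (0, 48/7) → P = 432/7
  (0, 5) → P = 45
  (365/41, 229/41) → P = 22501/41
  (9, 5) → P = 549

x = 9, y = 5, maximum P = 549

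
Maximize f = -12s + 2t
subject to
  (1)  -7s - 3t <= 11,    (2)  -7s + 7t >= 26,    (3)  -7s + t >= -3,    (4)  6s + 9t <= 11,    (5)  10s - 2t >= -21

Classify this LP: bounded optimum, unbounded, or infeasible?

Corner points and f = -12s + 2t:
  (-157/105, 233/105) → f = 470/21
  (-95/56, 113/56) → f = 683/28
  (-167/102, 118/51) → f = 1238/51
The feasible region has finitely many vertices and no improving ray; the maximum is 683/28 at (-95/56, 113/56).

bounded optimum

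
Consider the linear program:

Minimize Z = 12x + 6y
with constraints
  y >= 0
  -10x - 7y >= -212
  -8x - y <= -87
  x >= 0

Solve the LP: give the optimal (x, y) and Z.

x = 87/8, y = 0, minimum Z = 261/2

Corner points and Z = 12x + 6y:
  (106/5, 0) → Z = 1272/5
  (87/8, 0) → Z = 261/2
  (397/46, 413/23) → Z = 4860/23

At the optimal vertex, y = 0 and -8x - y = -87.
Solving simultaneously gives x = 87/8, y = 0.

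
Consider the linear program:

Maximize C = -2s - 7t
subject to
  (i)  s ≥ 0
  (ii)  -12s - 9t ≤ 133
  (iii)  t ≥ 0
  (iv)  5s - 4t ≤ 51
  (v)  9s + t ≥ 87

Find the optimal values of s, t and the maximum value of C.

Corner points and C = -2s - 7t:
  (0, 87) → C = -609
  (51/5, 0) → C = -102/5
  (29/3, 0) → C = -58/3
The feasible region is unbounded (it extends along (0, 1), (4, 5)), but C strictly decreases along every unbounded feasible direction, so there is no improving ray and the maximum is attained at a vertex.

s = 29/3, t = 0, maximum C = -58/3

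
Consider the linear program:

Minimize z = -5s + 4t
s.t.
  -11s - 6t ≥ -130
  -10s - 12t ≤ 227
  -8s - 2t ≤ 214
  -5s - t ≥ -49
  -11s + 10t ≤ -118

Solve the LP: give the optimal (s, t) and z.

s = 163/10, t = -65/2, minimum z = -423/2

Vertices and z = -5s + 4t:
  (163/10, -65/2) → z = -423/2
  (-427/116, -3677/232) → z = -5219/116
  (608/61, -51/61) → z = -3244/61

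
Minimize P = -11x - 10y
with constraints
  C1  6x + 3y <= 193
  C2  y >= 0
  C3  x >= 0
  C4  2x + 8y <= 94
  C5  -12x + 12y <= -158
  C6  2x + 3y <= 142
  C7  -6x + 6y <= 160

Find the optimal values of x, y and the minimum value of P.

x = 631/21, y = 89/21, minimum P = -7831/21

The optimum lies where 6x + 3y = 193 and 2x + 8y = 94.
Solving simultaneously gives x = 631/21, y = 89/21.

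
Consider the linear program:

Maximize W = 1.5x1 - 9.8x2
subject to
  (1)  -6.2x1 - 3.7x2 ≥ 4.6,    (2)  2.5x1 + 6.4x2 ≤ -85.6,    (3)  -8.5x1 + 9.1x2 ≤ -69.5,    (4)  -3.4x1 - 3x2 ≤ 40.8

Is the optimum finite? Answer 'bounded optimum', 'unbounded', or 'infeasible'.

bounded optimum

Corner points and W = 1.5x1 - 9.8x2:
  (28728/3043, -51922/3043) → W = 2759638/15215
  (6858/301, -11866/301) → W = 632869/1505
  (-216/713, -9452/713) → W = 14888/115
The feasible region has finitely many vertices and no improving ray; the maximum is 632869/1505 at (6858/301, -11866/301).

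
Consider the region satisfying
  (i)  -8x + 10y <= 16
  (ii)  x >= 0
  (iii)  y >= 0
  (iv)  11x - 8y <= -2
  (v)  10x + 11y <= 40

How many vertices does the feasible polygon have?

Of the 10 pairwise boundary intersections, those satisfying every inequality are:
  (0, 8/5)
  (56/47, 120/47)
  (0, 1/4)
  (298/201, 460/201)

4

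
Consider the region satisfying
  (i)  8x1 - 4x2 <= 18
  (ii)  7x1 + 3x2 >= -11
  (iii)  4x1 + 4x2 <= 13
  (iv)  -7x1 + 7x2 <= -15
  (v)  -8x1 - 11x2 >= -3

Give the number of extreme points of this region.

The feasible vertices (each the meet of two boundaries and inside every other half-plane) are:
  (5/26, -107/26)
  (7/4, -1)
  (-16/35, -13/5)
  (186/133, -99/133)

4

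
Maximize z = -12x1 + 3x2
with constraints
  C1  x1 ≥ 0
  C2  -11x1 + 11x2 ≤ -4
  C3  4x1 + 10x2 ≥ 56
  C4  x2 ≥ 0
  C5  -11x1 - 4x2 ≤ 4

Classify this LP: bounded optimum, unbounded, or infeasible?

Extreme points and z = -12x1 + 3x2:
  (328/77, 300/77) → z = -276/7
  (14, 0) → z = -168
The feasible region has finitely many vertices and no improving ray; the maximum is -276/7 at (328/77, 300/77).

bounded optimum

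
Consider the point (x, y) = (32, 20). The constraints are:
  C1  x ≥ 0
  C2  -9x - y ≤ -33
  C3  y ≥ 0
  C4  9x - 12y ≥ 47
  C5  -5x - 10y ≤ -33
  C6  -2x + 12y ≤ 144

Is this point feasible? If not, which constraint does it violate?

Constraint C6: -2x + 12y = 176, which is not ≤ 144. All other constraints are satisfied.

not feasible — violates C6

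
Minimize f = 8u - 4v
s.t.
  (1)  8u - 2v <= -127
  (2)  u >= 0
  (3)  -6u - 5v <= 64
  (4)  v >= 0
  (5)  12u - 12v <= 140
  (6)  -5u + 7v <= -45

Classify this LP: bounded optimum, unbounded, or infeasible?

infeasible

The boundaries 8u - 2v = -127 and u = 0 meet at (0, 127/2), but that point violates -5u + 7v ≤ -45. Every candidate vertex is excluded by some other constraint, so the feasible region is empty.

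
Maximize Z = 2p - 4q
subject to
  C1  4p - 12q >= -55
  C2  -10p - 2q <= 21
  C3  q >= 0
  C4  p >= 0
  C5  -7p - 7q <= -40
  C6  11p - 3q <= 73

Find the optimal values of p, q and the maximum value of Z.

p = 73/11, q = 0, maximum Z = 146/11

Feasible corners and Z = 2p - 4q:
  (95/112, 545/112) → Z = -995/56
  (347/40, 299/40) → Z = -251/20
  (40/7, 0) → Z = 80/7
  (73/11, 0) → Z = 146/11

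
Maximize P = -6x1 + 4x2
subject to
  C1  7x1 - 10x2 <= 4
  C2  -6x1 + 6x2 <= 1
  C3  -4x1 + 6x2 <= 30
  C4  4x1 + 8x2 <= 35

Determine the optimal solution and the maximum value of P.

x1 = -17/9, x2 = -31/18, maximum P = 40/9

Corner points and P = -6x1 + 4x2:
  (-17/9, -31/18) → P = 40/9
  (191/48, 229/96) → P = -43/3
  (101/36, 107/36) → P = -89/18

The optimum lies where 7x1 - 10x2 = 4 and -6x1 + 6x2 = 1.
Solving simultaneously gives x1 = -17/9, x2 = -31/18.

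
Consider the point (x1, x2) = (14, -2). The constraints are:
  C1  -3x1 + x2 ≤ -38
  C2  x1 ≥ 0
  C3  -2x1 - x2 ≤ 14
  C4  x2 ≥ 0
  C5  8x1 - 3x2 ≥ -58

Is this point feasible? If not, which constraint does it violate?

Constraint C4: x2 = -2, which is not ≥ 0. All other constraints are satisfied.

not feasible — violates C4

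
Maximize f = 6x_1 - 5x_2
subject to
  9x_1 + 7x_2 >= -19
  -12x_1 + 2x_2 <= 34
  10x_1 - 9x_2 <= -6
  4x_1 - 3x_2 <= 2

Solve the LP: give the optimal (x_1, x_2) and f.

x_1 = 6, x_2 = 22/3, maximum f = -2/3

The feasible region is unbounded (it extends along (3, 4), (1, 6)), but f strictly decreases along every unbounded feasible direction, so there is no improving ray and the maximum is attained at a vertex.

At the optimal vertex, 10x_1 - 9x_2 = -6 and 4x_1 - 3x_2 = 2.
Solving simultaneously gives x_1 = 6, x_2 = 22/3.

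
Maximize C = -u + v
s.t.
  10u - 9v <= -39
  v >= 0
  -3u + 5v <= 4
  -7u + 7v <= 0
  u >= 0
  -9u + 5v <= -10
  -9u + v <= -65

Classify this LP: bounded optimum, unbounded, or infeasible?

infeasible

The boundaries v = 0 and -9u + v = -65 meet at (65/9, 0), but that point violates 10u - 9v ≤ -39. Every candidate vertex is excluded by some other constraint, so the feasible region is empty.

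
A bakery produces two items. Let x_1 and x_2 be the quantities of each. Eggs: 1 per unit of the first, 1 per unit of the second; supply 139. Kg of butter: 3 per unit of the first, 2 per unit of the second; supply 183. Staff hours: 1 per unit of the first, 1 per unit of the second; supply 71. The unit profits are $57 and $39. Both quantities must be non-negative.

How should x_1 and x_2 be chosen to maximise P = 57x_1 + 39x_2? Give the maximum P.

Extreme points and P = 57x_1 + 39x_2:
  (0, 0) → P = 0
  (0, 71) → P = 2769
  (61, 0) → P = 3477
  (41, 30) → P = 3507

At the optimal vertex, 3x_1 + 2x_2 = 183 and x_1 + x_2 = 71.
Solving simultaneously gives x_1 = 41, x_2 = 30.

x_1 = 41, x_2 = 30, maximum P = 3507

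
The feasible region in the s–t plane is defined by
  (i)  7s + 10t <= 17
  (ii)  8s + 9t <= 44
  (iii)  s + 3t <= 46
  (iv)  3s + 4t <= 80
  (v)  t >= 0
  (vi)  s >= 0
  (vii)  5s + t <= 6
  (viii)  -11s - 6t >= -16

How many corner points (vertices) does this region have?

5

Pairwise boundary intersections that survive every other constraint:
  (0, 17/10)
  (29/34, 75/68)
  (0, 0)
  (6/5, 0)
  (20/19, 14/19)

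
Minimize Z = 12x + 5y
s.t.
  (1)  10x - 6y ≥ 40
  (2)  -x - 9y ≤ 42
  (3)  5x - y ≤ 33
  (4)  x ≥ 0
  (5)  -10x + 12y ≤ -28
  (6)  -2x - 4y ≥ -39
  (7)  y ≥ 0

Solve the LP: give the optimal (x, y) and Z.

x = 4, y = 0, minimum Z = 48

The optimum lies where 10x - 6y = 40 and y = 0.
Solving simultaneously gives x = 4, y = 0.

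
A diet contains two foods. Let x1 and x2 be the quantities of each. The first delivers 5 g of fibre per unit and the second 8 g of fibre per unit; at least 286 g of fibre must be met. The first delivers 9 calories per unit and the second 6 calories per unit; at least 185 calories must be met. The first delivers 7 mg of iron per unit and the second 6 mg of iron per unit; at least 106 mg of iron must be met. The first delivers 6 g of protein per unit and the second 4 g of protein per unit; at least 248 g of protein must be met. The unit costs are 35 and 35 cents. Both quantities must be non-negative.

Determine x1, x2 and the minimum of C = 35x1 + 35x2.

x1 = 30, x2 = 17, minimum C = 1645

Feasible corners and C = 35x1 + 35x2:
  (0, 62) → C = 2170
  (286/5, 0) → C = 2002
  (30, 17) → C = 1645
The feasible region is unbounded (it extends along (0, 1), (1, 0)), but C strictly increases along every unbounded feasible direction, so there is no improving ray and the minimum is attained at a vertex.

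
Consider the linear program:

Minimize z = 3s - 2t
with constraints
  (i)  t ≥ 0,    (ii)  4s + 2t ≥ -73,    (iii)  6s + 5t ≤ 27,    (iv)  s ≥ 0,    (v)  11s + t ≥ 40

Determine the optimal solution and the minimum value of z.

s = 173/49, t = 57/49, minimum z = 405/49

Vertices and z = 3s - 2t:
  (9/2, 0) → z = 27/2
  (40/11, 0) → z = 120/11
  (173/49, 57/49) → z = 405/49

The optimum lies where 6s + 5t = 27 and 11s + t = 40.
Solving simultaneously gives s = 173/49, t = 57/49.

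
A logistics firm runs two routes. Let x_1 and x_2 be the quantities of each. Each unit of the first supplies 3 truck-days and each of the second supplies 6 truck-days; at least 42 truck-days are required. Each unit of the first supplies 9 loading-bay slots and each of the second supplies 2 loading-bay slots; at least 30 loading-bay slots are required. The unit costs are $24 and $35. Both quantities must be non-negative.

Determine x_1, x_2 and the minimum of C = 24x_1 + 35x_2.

Corner points and C = 24x_1 + 35x_2:
  (0, 15) → C = 525
  (14, 0) → C = 336
  (2, 6) → C = 258
The feasible region is unbounded (it extends along (0, 1), (1, 0)), but C strictly increases along every unbounded feasible direction, so there is no improving ray and the minimum is attained at a vertex.

x_1 = 2, x_2 = 6, minimum C = 258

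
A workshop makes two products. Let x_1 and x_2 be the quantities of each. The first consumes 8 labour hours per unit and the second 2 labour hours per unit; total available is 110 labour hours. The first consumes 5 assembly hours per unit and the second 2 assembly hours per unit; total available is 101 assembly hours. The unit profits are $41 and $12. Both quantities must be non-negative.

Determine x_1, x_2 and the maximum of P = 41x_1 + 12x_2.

Vertices and P = 41x_1 + 12x_2:
  (0, 0) → P = 0
  (0, 101/2) → P = 606
  (55/4, 0) → P = 2255/4
  (3, 43) → P = 639

At the optimal vertex, 8x_1 + 2x_2 = 110 and 5x_1 + 2x_2 = 101.
Solving simultaneously gives x_1 = 3, x_2 = 43.

x_1 = 3, x_2 = 43, maximum P = 639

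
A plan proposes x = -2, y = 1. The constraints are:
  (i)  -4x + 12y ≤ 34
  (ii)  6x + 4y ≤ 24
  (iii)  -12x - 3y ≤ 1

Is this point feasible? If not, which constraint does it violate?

Constraint (iii): -12x - 3y = 21, which is not ≤ 1. All other constraints are satisfied.

not feasible — violates (iii)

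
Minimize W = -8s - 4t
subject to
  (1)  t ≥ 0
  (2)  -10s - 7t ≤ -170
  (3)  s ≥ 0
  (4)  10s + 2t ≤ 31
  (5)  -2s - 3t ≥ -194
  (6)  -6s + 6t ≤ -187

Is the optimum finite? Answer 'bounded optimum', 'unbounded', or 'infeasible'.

The boundaries t = 0 and -2s - 3t = -194 meet at (97, 0), but that point violates 10s + 2t ≤ 31. Every candidate vertex is excluded by some other constraint, so the feasible region is empty.

infeasible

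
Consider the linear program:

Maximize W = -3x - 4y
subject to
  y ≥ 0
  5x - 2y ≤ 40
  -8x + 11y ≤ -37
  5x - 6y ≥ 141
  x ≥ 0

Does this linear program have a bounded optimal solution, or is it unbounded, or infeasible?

infeasible

The boundaries y = 0 and 5x - 2y = 40 meet at (8, 0), but that point violates 5x - 6y ≥ 141. Every candidate vertex is excluded by some other constraint, so the feasible region is empty.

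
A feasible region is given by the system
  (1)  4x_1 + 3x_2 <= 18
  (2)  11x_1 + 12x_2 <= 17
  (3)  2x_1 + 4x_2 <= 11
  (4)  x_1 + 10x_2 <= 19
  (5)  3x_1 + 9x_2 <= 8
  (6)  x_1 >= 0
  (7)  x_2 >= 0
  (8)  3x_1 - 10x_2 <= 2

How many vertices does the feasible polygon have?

5

The feasible vertices (each the meet of two boundaries and inside every other half-plane) are:
  (19/21, 37/63)
  (97/73, 29/146)
  (0, 8/9)
  (0, 0)
  (2/3, 0)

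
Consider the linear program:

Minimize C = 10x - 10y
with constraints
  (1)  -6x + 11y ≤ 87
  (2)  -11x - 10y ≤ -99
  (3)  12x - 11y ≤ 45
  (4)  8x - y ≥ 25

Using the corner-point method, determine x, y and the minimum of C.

x = 181/41, y = 423/41, minimum C = -2420/41

Corner points and C = 10x - 10y:
  (22, 219/11) → C = 230/11
  (181/41, 423/41) → C = -2420/41
  (1539/241, 693/241) → C = 8460/241
  (349/91, 517/91) → C = -240/13

The binding constraints are -6x + 11y = 87 and 8x - y = 25.
Solving simultaneously gives x = 181/41, y = 423/41.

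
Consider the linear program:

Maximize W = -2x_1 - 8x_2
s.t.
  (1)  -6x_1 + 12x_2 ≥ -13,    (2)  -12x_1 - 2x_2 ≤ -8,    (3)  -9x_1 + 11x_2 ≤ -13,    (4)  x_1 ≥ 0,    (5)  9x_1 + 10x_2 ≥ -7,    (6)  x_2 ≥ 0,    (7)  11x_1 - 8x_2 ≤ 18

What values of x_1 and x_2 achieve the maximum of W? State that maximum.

x_1 = 13/9, x_2 = 0, maximum W = -26/9

Feasible corners and W = -2x_1 - 8x_2:
  (13/9, 0) → W = -26/9
  (94/49, 19/49) → W = -340/49
  (18/11, 0) → W = -36/11

The binding constraints are -9x_1 + 11x_2 = -13 and x_2 = 0.
Solving simultaneously gives x_1 = 13/9, x_2 = 0.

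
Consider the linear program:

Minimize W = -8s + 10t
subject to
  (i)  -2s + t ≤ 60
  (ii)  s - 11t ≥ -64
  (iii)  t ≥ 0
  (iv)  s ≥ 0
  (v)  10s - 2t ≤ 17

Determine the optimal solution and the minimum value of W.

s = 17/10, t = 0, minimum W = -68/5

Extreme points and W = -8s + 10t:
  (0, 64/11) → W = 640/11
  (35/12, 73/12) → W = 75/2
  (0, 0) → W = 0
  (17/10, 0) → W = -68/5

The optimum lies where t = 0 and 10s - 2t = 17.
Solving simultaneously gives s = 17/10, t = 0.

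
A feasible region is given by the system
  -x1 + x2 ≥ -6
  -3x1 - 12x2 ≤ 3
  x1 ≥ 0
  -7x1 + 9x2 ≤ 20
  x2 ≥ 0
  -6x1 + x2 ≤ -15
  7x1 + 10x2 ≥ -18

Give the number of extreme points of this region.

Of the 21 pairwise boundary intersections, those satisfying every inequality are:
  (37, 31)
  (6, 0)
  (155/47, 225/47)
  (5/2, 0)

4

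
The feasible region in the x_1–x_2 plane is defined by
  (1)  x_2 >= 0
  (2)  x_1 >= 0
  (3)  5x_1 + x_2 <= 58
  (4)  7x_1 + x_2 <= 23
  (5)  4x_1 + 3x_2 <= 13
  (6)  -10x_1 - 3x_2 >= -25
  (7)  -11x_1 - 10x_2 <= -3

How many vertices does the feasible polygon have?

Of the 21 pairwise boundary intersections, those satisfying every inequality are:
  (5/2, 0)
  (3/11, 0)
  (0, 13/3)
  (0, 3/10)
  (2, 5/3)

5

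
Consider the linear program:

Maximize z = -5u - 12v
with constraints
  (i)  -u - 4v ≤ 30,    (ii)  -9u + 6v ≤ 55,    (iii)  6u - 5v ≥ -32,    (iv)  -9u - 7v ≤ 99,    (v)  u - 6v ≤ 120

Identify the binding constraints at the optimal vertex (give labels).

(i) and (iv)

Extreme points and z = -5u - 12v:
  (-186/29, -171/29) → z = 2982/29
  (30, -15) → z = 30
  (-719/87, -102/29) → z = 7267/87
The feasible region is unbounded (it extends along (6, 1), (5, 6)), but z strictly decreases along every unbounded feasible direction, so there is no improving ray and the maximum is attained at a vertex.

The maximum is at (-186/29, -171/29). Substituting into each constraint, equality holds for (i) and (iv); the remaining constraints have slack.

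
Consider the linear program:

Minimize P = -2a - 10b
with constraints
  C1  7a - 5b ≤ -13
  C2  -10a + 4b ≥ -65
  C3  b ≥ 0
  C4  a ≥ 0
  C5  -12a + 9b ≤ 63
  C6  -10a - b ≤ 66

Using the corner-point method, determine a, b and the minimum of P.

Corner points and P = -2a - 10b:
  (377/22, 585/22) → P = -3302/11
  (0, 13/5) → P = -26
  (279/14, 235/7) → P = -2629/7
  (0, 7) → P = -70

a = 279/14, b = 235/7, minimum P = -2629/7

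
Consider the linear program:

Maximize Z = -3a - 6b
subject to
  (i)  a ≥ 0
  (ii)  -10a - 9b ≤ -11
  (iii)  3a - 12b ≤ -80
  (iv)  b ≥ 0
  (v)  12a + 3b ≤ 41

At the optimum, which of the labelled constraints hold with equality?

Extreme points and Z = -3a - 6b:
  (0, 20/3) → Z = -40
  (0, 41/3) → Z = -82
  (28/17, 361/51) → Z = -806/17

The maximum is at (0, 20/3). Substituting into each constraint, equality holds for (i) and (iii); the remaining constraints have slack.

(i) and (iii)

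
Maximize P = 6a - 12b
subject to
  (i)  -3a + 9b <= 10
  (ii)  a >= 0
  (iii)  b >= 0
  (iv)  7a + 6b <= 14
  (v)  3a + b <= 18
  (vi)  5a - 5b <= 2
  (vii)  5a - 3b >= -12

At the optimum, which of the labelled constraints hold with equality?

Vertices and P = 6a - 12b:
  (0, 10/9) → P = -40/3
  (22/27, 112/81) → P = -316/27
  (0, 0) → P = 0
  (2/5, 0) → P = 12/5
  (82/65, 56/65) → P = -36/13

The maximum is at (2/5, 0). Substituting into each constraint, equality holds for (iii) and (vi); the remaining constraints have slack.

(iii) and (vi)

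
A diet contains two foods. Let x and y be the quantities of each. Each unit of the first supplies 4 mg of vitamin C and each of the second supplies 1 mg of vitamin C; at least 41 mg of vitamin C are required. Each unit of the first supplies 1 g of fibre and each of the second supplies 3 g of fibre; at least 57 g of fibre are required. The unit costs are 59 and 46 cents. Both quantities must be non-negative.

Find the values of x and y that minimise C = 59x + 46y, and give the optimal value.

x = 6, y = 17, minimum C = 1136

Corner points and C = 59x + 46y:
  (0, 41) → C = 1886
  (57, 0) → C = 3363
  (6, 17) → C = 1136
The feasible region is unbounded (it extends along (0, 1), (1, 0)), but C strictly increases along every unbounded feasible direction, so there is no improving ray and the minimum is attained at a vertex.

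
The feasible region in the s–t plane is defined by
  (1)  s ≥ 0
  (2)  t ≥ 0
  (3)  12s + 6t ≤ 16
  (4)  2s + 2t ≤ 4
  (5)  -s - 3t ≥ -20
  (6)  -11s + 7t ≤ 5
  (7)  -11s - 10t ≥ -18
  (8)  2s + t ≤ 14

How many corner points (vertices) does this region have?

Intersecting each pair of boundary lines and keeping only the points that satisfy every inequality leaves:
  (0, 0)
  (0, 5/7)
  (4/3, 0)
  (26/27, 20/27)
  (76/187, 23/17)

5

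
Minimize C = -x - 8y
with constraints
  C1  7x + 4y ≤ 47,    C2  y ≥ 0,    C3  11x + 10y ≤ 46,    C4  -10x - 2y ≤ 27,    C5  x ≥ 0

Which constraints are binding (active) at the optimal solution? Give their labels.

Corner points and C = -x - 8y:
  (46/11, 0) → C = -46/11
  (0, 0) → C = 0
  (0, 23/5) → C = -184/5

The minimum is at (0, 23/5). Substituting into each constraint, equality holds for C3 and C5; the remaining constraints have slack.

C3 and C5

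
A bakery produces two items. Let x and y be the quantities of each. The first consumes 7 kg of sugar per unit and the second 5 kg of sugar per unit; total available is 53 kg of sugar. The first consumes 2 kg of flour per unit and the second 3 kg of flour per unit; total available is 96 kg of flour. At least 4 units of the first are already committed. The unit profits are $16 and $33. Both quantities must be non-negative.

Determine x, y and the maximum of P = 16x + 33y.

Corner points and P = 16x + 33y:
  (53/7, 0) → P = 848/7
  (4, 0) → P = 64
  (4, 5) → P = 229

The binding constraints are 7x + 5y = 53 and x = 4.
Solving simultaneously gives x = 4, y = 5.

x = 4, y = 5, maximum P = 229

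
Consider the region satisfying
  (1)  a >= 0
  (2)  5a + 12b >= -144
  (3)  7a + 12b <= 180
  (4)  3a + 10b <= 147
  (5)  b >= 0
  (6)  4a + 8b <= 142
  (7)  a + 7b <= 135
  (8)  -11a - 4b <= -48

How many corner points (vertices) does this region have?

Of the 28 pairwise boundary intersections, those satisfying every inequality are:
  (0, 147/10)
  (0, 12)
  (18/17, 489/34)
  (180/7, 0)
  (48/11, 0)

5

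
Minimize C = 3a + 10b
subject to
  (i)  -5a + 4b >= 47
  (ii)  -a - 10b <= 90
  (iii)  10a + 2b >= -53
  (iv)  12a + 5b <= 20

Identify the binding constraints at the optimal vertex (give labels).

Feasible corners and C = 3a + 10b:
  (-153/25, 41/10) → C = 566/25
  (-155/73, 664/73) → C = 6175/73
  (-305/26, 418/13) → C = 7445/26

The minimum is at (-153/25, 41/10). Substituting into each constraint, equality holds for (i) and (iii); the remaining constraints have slack.

(i) and (iii)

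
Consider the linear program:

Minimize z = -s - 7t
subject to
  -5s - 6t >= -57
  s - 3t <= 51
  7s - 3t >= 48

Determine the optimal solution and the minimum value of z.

s = 153/19, t = 53/19, minimum z = -524/19

Feasible corners and z = -s - 7t:
  (159/7, -66/7) → z = 303/7
  (153/19, 53/19) → z = -524/19
  (-1/2, -103/6) → z = 362/3

The optimum lies where -5s - 6t = -57 and 7s - 3t = 48.
Solving simultaneously gives s = 153/19, t = 53/19.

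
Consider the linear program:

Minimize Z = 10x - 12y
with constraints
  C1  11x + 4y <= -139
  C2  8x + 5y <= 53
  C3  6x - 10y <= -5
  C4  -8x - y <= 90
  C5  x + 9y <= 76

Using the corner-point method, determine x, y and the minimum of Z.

x = -221/21, y = -122/21, minimum Z = -746/21

Vertices and Z = 10x - 12y:
  (-705/67, -779/134) → Z = -2376/67
  (-221/21, -122/21) → Z = -746/21
  (-905/86, -250/43) → Z = -1525/43

The binding constraints are 11x + 4y = -139 and -8x - y = 90.
Solving simultaneously gives x = -221/21, y = -122/21.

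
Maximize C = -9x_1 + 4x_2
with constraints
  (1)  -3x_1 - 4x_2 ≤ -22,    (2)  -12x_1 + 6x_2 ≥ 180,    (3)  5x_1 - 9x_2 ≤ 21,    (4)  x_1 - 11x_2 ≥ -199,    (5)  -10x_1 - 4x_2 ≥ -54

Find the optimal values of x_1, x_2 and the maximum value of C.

Extreme points and C = -9x_1 + 4x_2:
  (-98/11, 134/11) → C = 1418/11
  (-554/37, 619/37) → C = 7462/37
  (-131/21, 368/21) → C = 2651/21

x_1 = -554/37, x_2 = 619/37, maximum C = 7462/37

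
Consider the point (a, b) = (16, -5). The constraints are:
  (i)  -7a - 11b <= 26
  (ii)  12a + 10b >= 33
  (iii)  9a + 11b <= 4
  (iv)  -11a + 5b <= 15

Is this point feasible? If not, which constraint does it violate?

not feasible — violates (iii)

Constraint (iii): 9a + 11b = 89, which is not ≤ 4. All other constraints are satisfied.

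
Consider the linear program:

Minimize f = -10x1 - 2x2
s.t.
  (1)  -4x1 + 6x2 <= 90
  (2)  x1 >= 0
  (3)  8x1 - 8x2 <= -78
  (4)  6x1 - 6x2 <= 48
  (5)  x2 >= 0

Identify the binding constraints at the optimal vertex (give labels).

Corner points and f = -10x1 - 2x2:
  (0, 15) → f = -30
  (63/4, 51/2) → f = -417/2
  (0, 39/4) → f = -39/2

The minimum is at (63/4, 51/2). Substituting into each constraint, equality holds for (1) and (3); the remaining constraints have slack.

(1) and (3)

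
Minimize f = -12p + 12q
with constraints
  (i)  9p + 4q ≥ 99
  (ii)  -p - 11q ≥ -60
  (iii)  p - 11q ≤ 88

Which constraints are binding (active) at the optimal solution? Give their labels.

Vertices and f = -12p + 12q:
  (849/95, 441/95) → f = -4896/95
  (1441/103, -693/103) → f = -25608/103
  (74, -14/11) → f = -9936/11

The minimum is at (74, -14/11). Substituting into each constraint, equality holds for (ii) and (iii); the remaining constraints have slack.

(ii) and (iii)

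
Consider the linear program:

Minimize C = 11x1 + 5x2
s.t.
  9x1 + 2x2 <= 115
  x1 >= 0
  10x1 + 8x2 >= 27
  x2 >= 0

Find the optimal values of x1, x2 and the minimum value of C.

Feasible corners and C = 11x1 + 5x2:
  (0, 115/2) → C = 575/2
  (115/9, 0) → C = 1265/9
  (0, 27/8) → C = 135/8
  (27/10, 0) → C = 297/10

x1 = 0, x2 = 27/8, minimum C = 135/8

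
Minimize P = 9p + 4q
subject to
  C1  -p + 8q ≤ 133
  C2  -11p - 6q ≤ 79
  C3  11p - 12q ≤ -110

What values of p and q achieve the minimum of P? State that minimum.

p = -715/47, q = 692/47, minimum P = -3667/47

Corner points and P = 9p + 4q:
  (-715/47, 692/47) → P = -3667/47
  (179/19, 1353/76) → P = 156
  (-268/33, 31/18) → P = -6554/99

The optimum lies where -p + 8q = 133 and -11p - 6q = 79.
Solving simultaneously gives p = -715/47, q = 692/47.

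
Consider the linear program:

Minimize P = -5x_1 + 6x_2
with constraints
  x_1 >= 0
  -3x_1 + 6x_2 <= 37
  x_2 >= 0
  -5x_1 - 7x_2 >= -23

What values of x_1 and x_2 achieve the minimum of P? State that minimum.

The binding constraints are x_2 = 0 and -5x_1 - 7x_2 = -23.
Solving simultaneously gives x_1 = 23/5, x_2 = 0.

x_1 = 23/5, x_2 = 0, minimum P = -23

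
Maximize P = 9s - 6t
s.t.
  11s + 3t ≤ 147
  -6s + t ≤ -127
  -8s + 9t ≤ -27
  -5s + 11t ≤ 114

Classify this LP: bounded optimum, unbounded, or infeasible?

From the feasible point (528/29, -515/29), moving in the direction (-1, -6) keeps every constraint satisfied while P increases without bound.

unbounded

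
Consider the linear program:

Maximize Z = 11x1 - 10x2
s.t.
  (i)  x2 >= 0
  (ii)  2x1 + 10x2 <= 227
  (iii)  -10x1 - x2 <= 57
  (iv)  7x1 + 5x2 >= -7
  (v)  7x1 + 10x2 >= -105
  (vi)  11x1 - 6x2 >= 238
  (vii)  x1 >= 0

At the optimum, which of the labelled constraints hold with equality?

Vertices and Z = 11x1 - 10x2:
  (227/2, 0) → Z = 2497/2
  (238/11, 0) → Z = 238
  (1871/61, 2021/122) → Z = 10476/61

The maximum is at (227/2, 0). Substituting into each constraint, equality holds for (i) and (ii); the remaining constraints have slack.

(i) and (ii)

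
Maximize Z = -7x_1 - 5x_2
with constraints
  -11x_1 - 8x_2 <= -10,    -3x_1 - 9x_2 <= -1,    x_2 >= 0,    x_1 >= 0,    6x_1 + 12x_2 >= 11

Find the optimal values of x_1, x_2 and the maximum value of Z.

x_1 = 0, x_2 = 5/4, maximum Z = -25/4

Extreme points and Z = -7x_1 - 5x_2:
  (0, 5/4) → Z = -25/4
  (8/21, 61/84) → Z = -529/84
  (11/6, 0) → Z = -77/6
The feasible region is unbounded (it extends along (0, 1), (1, 0)), but Z strictly decreases along every unbounded feasible direction, so there is no improving ray and the maximum is attained at a vertex.

At the optimal vertex, -11x_1 - 8x_2 = -10 and x_1 = 0.
Solving simultaneously gives x_1 = 0, x_2 = 5/4.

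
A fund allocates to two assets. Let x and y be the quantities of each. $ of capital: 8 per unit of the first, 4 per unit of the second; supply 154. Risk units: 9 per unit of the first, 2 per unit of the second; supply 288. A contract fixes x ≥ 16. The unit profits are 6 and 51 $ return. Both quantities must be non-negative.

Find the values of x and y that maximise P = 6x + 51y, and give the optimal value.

Feasible corners and P = 6x + 51y:
  (77/4, 0) → P = 231/2
  (16, 0) → P = 96
  (16, 13/2) → P = 855/2

The binding constraints are 8x + 4y = 154 and x = 16.
Solving simultaneously gives x = 16, y = 13/2.

x = 16, y = 13/2, maximum P = 855/2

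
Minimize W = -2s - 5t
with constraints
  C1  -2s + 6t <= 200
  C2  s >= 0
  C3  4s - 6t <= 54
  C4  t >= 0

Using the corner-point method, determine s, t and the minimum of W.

Vertices and W = -2s - 5t:
  (0, 100/3) → W = -500/3
  (127, 227/3) → W = -1897/3
  (0, 0) → W = 0
  (27/2, 0) → W = -27

The optimum lies where -2s + 6t = 200 and 4s - 6t = 54.
Solving simultaneously gives s = 127, t = 227/3.

s = 127, t = 227/3, minimum W = -1897/3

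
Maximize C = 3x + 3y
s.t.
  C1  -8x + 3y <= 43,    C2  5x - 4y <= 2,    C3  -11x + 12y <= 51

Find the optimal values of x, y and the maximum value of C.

x = 57/4, y = 277/16, maximum C = 1515/16

Feasible corners and C = 3x + 3y:
  (-178/17, -231/17) → C = -1227/17
  (-121/21, -65/63) → C = -428/21
  (57/4, 277/16) → C = 1515/16

The optimum lies where 5x - 4y = 2 and -11x + 12y = 51.
Solving simultaneously gives x = 57/4, y = 277/16.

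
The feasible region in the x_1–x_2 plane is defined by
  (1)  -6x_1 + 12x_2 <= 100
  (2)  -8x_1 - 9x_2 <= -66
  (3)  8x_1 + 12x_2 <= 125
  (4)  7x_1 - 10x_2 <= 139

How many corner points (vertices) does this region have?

4

Pairwise boundary intersections that survive every other constraint:
  (-18/25, 598/75)
  (25/14, 775/84)
  (147/11, -50/11)
  (1459/82, -237/164)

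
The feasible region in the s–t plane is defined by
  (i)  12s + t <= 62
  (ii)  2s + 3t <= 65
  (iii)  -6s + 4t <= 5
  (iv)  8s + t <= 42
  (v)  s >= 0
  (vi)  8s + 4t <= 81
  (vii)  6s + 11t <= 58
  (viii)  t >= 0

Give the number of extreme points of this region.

Intersecting each pair of boundary lines and keeping only the points that satisfy every inequality leaves:
  (5, 2)
  (31/6, 0)
  (0, 5/4)
  (59/30, 21/5)
  (202/41, 106/41)
  (0, 0)

6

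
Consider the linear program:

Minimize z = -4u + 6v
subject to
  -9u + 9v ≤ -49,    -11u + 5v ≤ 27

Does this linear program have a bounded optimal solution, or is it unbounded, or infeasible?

unbounded

From the feasible point (-244/27, -391/27), moving in the direction (-5, -11) keeps every constraint satisfied while z decreases without bound.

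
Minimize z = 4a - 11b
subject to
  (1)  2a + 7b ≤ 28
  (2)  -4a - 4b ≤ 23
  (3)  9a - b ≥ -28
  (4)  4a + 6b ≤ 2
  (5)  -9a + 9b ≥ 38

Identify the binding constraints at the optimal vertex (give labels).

(3) and (4)

Extreme points and z = 4a - 11b:
  (-83/29, 65/29) → z = -1047/29
  (-107/36, 5/4) → z = -923/36
  (-7/3, 17/9) → z = -271/9

The minimum is at (-83/29, 65/29). Substituting into each constraint, equality holds for (3) and (4); the remaining constraints have slack.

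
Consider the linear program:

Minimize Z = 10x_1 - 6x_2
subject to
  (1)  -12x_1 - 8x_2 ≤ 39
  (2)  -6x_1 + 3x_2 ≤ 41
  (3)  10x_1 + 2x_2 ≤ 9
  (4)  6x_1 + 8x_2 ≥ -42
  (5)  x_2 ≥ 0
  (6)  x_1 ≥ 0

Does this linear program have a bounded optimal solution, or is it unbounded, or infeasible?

bounded optimum

Vertices and Z = 10x_1 - 6x_2:
  (9/10, 0) → Z = 9
  (0, 9/2) → Z = -27
  (0, 0) → Z = 0
The feasible region has finitely many vertices and no improving ray; the minimum is -27 at (0, 9/2).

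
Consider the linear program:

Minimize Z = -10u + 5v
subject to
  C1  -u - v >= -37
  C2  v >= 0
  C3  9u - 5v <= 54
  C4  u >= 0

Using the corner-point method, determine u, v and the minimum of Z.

u = 239/14, v = 279/14, minimum Z = -995/14

Feasible corners and Z = -10u + 5v:
  (239/14, 279/14) → Z = -995/14
  (0, 37) → Z = 185
  (6, 0) → Z = -60
  (0, 0) → Z = 0

The binding constraints are -u - v = -37 and 9u - 5v = 54.
Solving simultaneously gives u = 239/14, v = 279/14.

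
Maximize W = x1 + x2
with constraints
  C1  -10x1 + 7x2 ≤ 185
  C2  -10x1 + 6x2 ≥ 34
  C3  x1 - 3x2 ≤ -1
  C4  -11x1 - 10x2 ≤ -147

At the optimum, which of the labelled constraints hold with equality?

C1 and C2

Feasible corners and W = x1 + x2:
  (436/5, 151) → W = 1191/5
  (-821/177, 3505/177) → W = 2684/177
  (271/83, 922/83) → W = 1193/83

The maximum is at (436/5, 151). Substituting into each constraint, equality holds for C1 and C2; the remaining constraints have slack.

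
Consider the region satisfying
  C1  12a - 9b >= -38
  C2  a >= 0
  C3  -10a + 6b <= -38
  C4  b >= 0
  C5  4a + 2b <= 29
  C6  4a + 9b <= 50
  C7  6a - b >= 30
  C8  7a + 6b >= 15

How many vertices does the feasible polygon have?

Pairwise boundary intersections that survive every other constraint:
  (107/19, 58/19)
  (71/13, 36/13)
  (29/4, 0)
  (5, 0)
  (23/4, 3)

5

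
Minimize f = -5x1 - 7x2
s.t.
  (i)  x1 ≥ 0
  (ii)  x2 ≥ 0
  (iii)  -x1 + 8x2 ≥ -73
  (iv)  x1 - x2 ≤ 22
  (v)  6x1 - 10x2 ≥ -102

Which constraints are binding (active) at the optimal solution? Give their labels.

Corner points and f = -5x1 - 7x2:
  (0, 0) → f = 0
  (0, 51/5) → f = -357/5
  (22, 0) → f = -110
  (161/2, 117/2) → f = -812

The minimum is at (161/2, 117/2). Substituting into each constraint, equality holds for (iv) and (v); the remaining constraints have slack.

(iv) and (v)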